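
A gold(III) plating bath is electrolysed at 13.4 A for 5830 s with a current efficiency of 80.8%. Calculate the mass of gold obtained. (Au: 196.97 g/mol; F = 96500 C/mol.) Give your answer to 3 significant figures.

42.9 g

Q = 13.4 × 5830 = 78120 C
n(e⁻) = 78120 / 96500 = 0.8095 mol
Au³⁺ + 3e⁻ → Au, so theoretical m(Au) = 0.2698 × 196.97 = 53.14 g
Actual mass = 80.8% × 53.14 = 42.9 g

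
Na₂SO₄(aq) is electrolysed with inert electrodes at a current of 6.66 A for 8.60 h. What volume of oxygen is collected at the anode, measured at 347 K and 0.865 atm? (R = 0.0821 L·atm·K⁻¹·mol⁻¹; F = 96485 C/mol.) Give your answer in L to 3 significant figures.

17.6 L

Charge passed = 6.66 × 30960 = 2.062×10^5 C
n(e⁻) = Q/F = 2.062×10^5/96485 = 2.137 mol
2H₂O → O₂ + 4H⁺ + 4e⁻, so n(O₂) = 2.137 / 4 = 0.5343 mol
V = nRT/P = 0.5343 × 0.0821 × 347 / 0.865 = 17.60 L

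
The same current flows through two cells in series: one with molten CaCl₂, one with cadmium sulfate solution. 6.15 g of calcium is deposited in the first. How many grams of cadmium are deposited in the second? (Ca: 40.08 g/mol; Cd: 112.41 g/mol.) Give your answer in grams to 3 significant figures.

17.2 g

n(Ca) = 6.15 / 40.08 = 0.1534 mol
Ca²⁺ + 2e⁻ → Ca, so n(e⁻) = 2 × 0.1534 = 0.3068 mol
The cells are in series, so the same charge (and hence the same n(e⁻) = 0.3068 mol) passes through both.
Cd²⁺ + 2e⁻ → Cd, so n(Cd) = 0.3068 / 2 = 0.1534 mol
m(Cd) = 0.1534 × 112.41 = 17.2 g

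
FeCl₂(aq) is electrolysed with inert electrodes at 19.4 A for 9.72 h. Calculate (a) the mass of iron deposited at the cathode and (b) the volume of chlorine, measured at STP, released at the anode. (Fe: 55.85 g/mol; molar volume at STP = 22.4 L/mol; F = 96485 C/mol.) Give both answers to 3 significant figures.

196 g Fe; 78.8 L Cl₂

Q = 19.4 × 34992 = 6.788×10^5 C; n(e⁻) = 6.788×10^5 / 96485 = 7.035 mol
Cathode: Fe²⁺ + 2e⁻ → Fe → n(Fe) = 7.035/2 = 3.518 mol → 196 g
Anode: 2Cl⁻ → Cl₂ + 2e⁻ → n(Cl₂) = 7.035/2 = 3.518 mol → 78.8 L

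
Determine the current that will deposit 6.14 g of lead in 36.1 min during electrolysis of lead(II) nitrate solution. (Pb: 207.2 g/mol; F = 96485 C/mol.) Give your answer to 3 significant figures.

n(Pb) = 6.14 / 207.2 = 0.02963 mol
Pb²⁺ + 2e⁻ → Pb, so n(e⁻) = 2 × 0.02963 = 0.05926 mol
Q = 0.05926 × 96485 = 5718 C
I = Q / t = 5718 / 2166 s = 2.64 A

2.64 A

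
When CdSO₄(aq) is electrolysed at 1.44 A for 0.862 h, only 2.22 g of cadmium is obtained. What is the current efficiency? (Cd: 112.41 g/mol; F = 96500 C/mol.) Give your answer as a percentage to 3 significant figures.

Q = 1.44 × 3103.2 = 4469 C
n(e⁻) = 4469 / 96500 = 0.04631 mol
Cd²⁺ + 2e⁻ → Cd, so theoretical n(Cd) = 0.02316 mol → 2.603 g
Efficiency = 2.22 / 2.603 = 0.8529 = 85.3%

85.3%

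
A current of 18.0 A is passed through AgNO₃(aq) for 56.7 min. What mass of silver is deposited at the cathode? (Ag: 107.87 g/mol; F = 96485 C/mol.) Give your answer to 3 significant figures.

68.5 g

Q = It = 18.0 × 3402 = 61240 C
n(e⁻) = 61240 / 96485 = 0.6347 mol
Ag⁺ + e⁻ → Ag, so n(Ag) = 0.6347 mol
m = 0.6347 × 107.87 = 68.5 g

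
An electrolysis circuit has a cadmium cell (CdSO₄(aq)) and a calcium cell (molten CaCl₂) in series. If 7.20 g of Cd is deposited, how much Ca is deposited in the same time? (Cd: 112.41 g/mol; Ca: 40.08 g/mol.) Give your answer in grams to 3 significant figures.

2.57 g

n(Cd) = 7.20 / 112.41 = 0.06405 mol
Cd²⁺ + 2e⁻ → Cd, so n(e⁻) = 2 × 0.06405 = 0.1281 mol
Since the cells are in series, n(e⁻) in the Ca cell is also 0.1281 mol.
Ca²⁺ + 2e⁻ → Ca, so n(Ca) = 0.1281 / 2 = 0.06405 mol
m(Ca) = 0.06405 × 40.08 = 2.57 g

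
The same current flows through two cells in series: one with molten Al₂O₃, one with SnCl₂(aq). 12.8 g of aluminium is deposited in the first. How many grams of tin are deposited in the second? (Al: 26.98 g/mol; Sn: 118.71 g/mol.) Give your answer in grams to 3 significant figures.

n(Al) = 12.8 / 26.98 = 0.4744 mol
Al³⁺ + 3e⁻ → Al, so n(e⁻) = 3 × 0.4744 = 1.423 mol
Since the cells are in series, n(e⁻) in the Sn cell is also 1.423 mol.
Sn²⁺ + 2e⁻ → Sn, so n(Sn) = 1.423 / 2 = 0.7115 mol
m(Sn) = 0.7115 × 118.71 = 84.5 g

84.5 g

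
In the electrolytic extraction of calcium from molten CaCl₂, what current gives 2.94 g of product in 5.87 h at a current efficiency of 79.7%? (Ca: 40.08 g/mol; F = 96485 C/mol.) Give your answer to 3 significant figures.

0.840 A

n(Ca) = 2.94 / 40.08 = 0.07335 mol
Ca²⁺ + 2e⁻ → Ca, so n(e⁻) = 2 × 0.07335 = 0.1467 mol
Q = 0.1467 × 96485 / 0.797 = 17760 C
I = Q / t = 17760 / 21132 s = 0.840 A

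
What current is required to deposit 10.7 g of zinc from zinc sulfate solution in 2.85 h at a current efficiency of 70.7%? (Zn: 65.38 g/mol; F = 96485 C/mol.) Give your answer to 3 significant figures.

4.35 A

n(Zn) = 10.7 / 65.38 = 0.1637 mol
Zn²⁺ + 2e⁻ → Zn, so n(e⁻) = 2 × 0.1637 = 0.3274 mol
Q = 0.3274 × 96485 / 0.707 = 44680 C
I = Q / t = 44680 / 10260 s = 4.35 A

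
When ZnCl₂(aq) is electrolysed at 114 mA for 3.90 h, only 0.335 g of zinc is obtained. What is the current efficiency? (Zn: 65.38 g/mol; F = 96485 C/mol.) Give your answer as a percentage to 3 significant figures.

61.8%

Q = 0.114 × 14040 = 1601 C
n(e⁻) = 1601 / 96485 = 0.01659 mol
Zn²⁺ + 2e⁻ → Zn, so theoretical n(Zn) = 0.008295 mol → 0.5423 g
Efficiency = 0.335 / 0.5423 = 0.6177 = 61.8%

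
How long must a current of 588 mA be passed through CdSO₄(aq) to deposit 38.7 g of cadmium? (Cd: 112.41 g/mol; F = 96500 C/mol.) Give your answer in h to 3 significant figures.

31.4 h

n(Cd) = 38.7 / 112.41 = 0.3443 mol
Cd²⁺ + 2e⁻ → Cd, so n(e⁻) = 2 × 0.3443 = 0.6886 mol
Q = 0.6886 × 96500 = 66450 C
t = Q / I = 66450 / 0.588 = 1.130×10^5 s = 31.4 h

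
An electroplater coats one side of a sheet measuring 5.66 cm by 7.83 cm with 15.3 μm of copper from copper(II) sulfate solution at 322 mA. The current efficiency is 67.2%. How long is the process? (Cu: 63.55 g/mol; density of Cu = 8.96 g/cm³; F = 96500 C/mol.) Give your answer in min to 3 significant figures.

142 min

Plated area = 5.66 × 7.83 = 44.32 cm²
Volume = 44.32 × 15.3×10⁻⁴ cm = 0.06781 cm³
m(Cu) = 0.06781 × 8.96 = 0.6076 g
n(Cu) = 0.6076 / 63.55 = 0.009561 mol; n(e⁻) = 2 × 0.009561 = 0.01912 mol
Q = 0.01912 × 96500 / 0.672 = 2746 C
t = 2746 / 0.322 = 8528 s = 142 min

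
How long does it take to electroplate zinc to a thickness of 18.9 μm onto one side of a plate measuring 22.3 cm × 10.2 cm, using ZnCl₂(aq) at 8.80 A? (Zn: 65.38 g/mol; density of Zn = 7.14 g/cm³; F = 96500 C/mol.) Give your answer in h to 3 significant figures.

Plated area = 22.3 × 10.2 = 227.5 cm²
Volume = 227.5 × 18.9×10⁻⁴ cm = 0.4300 cm³
m(Zn) = 0.4300 × 7.14 = 3.070 g
n(Zn) = 3.070 / 65.38 = 0.04696 mol; n(e⁻) = 2 × 0.04696 = 0.09392 mol
Q = 0.09392 × 96500 = 9063 C
t = 9063 / 8.80 = 1030 s = 0.286 h

0.286 h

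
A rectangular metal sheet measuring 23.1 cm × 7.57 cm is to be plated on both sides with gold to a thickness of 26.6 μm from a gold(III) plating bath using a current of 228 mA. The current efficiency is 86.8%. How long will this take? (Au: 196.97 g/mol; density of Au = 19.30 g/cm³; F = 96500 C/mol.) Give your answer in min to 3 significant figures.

2220 min

Plated area = 2 × 23.1 × 7.57 = 349.7 cm²
Volume = 349.7 × 26.6×10⁻⁴ cm = 0.9302 cm³
m(Au) = 0.9302 × 19.30 = 17.95 g
n(Au) = 17.95 / 196.97 = 0.09113 mol; n(e⁻) = 3 × 0.09113 = 0.2734 mol
Q = 0.2734 × 96500 / 0.868 = 30400 C
t = 30400 / 0.228 = 1.333×10^5 s = 2220 min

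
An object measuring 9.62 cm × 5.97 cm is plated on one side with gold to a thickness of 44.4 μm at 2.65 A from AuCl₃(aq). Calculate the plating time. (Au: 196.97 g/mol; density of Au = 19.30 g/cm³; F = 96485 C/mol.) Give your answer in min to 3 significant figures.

Plated area = 9.62 × 5.97 = 57.43 cm²
Volume = 57.43 × 44.4×10⁻⁴ cm = 0.2550 cm³
m(Au) = 0.2550 × 19.30 = 4.922 g
n(Au) = 4.922 / 196.97 = 0.02499 mol; n(e⁻) = 3 × 0.02499 = 0.07497 mol
Q = 0.07497 × 96485 = 7233 C
t = 7233 / 2.65 = 2729 s = 45.5 min

45.5 min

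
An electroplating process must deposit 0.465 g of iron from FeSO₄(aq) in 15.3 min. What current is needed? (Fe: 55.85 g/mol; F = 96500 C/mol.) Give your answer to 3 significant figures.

n(Fe) = 0.465 / 55.85 = 0.008326 mol
Fe²⁺ + 2e⁻ → Fe, so n(e⁻) = 2 × 0.008326 = 0.01665 mol
Q = 0.01665 × 96500 = 1607 C
I = Q / t = 1607 / 918 s = 1.75 A

1.75 A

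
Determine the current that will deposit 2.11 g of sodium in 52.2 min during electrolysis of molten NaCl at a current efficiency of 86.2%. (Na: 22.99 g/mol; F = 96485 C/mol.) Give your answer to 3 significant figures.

n(Na) = 2.11 / 22.99 = 0.09178 mol
Na⁺ + e⁻ → Na, so n(e⁻) = 0.09178 mol
Q = 0.09178 × 96485 / 0.862 = 10270 C
I = Q / t = 10270 / 3132 s = 3.28 A

3.28 A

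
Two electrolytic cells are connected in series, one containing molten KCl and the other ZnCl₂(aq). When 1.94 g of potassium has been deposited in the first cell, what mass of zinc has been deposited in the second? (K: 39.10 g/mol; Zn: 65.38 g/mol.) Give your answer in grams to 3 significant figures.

n(K) = 1.94 / 39.10 = 0.04962 mol
K⁺ + e⁻ → K, so n(e⁻) = 0.04962 mol
Since the cells are in series, n(e⁻) in the Zn cell is also 0.04962 mol.
Zn²⁺ + 2e⁻ → Zn, so n(Zn) = 0.04962 / 2 = 0.02481 mol
m(Zn) = 0.02481 × 65.38 = 1.62 g

1.62 g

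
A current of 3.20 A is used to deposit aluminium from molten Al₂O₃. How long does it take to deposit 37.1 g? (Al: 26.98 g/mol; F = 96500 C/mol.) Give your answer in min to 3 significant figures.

n(Al) = 37.1 / 26.98 = 1.375 mol
Al³⁺ + 3e⁻ → Al, so n(e⁻) = 3 × 1.375 = 4.125 mol
Q = 4.125 × 96500 = 3.981×10^5 C
t = Q / I = 3.981×10^5 / 3.20 = 1.244×10^5 s = 2070 min

2070 min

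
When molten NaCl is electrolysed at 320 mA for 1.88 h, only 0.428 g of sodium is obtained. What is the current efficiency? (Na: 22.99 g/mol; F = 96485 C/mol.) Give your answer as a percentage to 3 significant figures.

Q = 0.320 × 6768 = 2166 C
n(e⁻) = 2166 / 96485 = 0.02245 mol
Na⁺ + e⁻ → Na, so theoretical n(Na) = 0.02245 mol → 0.5161 g
Efficiency = 0.428 / 0.5161 = 0.8293 = 82.9%

82.9%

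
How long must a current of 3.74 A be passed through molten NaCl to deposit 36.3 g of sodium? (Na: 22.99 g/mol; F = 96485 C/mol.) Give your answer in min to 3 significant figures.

n(Na) = 36.3 / 22.99 = 1.579 mol
Na⁺ + e⁻ → Na, so n(e⁻) = 1.579 mol
Q = 1.579 × 96485 = 1.523×10^5 C
t = Q / I = 1.523×10^5 / 3.74 = 40720 s = 679 min

679 min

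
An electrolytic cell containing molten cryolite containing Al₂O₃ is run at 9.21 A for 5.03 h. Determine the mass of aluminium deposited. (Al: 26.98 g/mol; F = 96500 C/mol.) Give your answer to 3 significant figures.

Charge passed = 9.21 × 18108 = 1.668×10^5 C
Moles of electrons = 1.668×10^5 / 96500 = 1.728 mol
Al³⁺ + 3e⁻ → Al, so n(Al) = 1.728 / 3 = 0.5760 mol
m = 0.5760 × 26.98 = 15.5 g

15.5 g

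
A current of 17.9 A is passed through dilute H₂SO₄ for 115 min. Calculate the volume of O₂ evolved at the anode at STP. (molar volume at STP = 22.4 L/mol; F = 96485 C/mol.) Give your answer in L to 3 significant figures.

Q = It = 17.9 × 6900 = 1.235×10^5 C
n(e⁻) = 1.235×10^5 / 96485 = 1.280 mol
2H₂O → O₂ + 4H⁺ + 4e⁻, so n(O₂) = 1.280 / 4 = 0.3200 mol
V = 0.3200 × 22.4 = 7.168 L

7.17 L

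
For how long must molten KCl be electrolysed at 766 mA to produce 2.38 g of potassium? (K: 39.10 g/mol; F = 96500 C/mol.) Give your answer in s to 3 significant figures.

n(K) = 2.38 / 39.10 = 0.06087 mol
K⁺ + e⁻ → K, so n(e⁻) = 0.06087 mol
Q = 0.06087 × 96500 = 5874 C
t = Q / I = 5874 / 0.766 = 7668 s

7670 s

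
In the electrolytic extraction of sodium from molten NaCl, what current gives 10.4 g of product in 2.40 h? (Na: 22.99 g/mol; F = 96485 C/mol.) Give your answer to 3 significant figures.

n(Na) = 10.4 / 22.99 = 0.4524 mol
Na⁺ + e⁻ → Na, so n(e⁻) = 0.4524 mol
Q = 0.4524 × 96485 = 43650 C
I = Q / t = 43650 / 8640 s = 5.05 A

5.05 A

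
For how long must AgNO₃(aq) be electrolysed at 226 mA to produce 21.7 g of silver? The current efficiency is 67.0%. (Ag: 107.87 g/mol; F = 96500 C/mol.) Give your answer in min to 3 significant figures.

n(Ag) = 21.7 / 107.87 = 0.2012 mol
Ag⁺ + e⁻ → Ag, so n(e⁻) = 0.2012 mol
Q = 0.2012 × 96500 / 0.670 = 28980 C
t = Q / I = 28980 / 0.226 = 1.282×10^5 s = 2140 min

2140 min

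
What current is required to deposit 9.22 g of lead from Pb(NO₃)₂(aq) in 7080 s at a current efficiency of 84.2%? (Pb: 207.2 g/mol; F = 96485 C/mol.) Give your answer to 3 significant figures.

n(Pb) = 9.22 / 207.2 = 0.04450 mol
Pb²⁺ + 2e⁻ → Pb, so n(e⁻) = 2 × 0.04450 = 0.08900 mol
Q = 0.08900 × 96485 / 0.842 = 10200 C
I = Q / t = 10200 / 7080 s = 1.44 A

1.44 A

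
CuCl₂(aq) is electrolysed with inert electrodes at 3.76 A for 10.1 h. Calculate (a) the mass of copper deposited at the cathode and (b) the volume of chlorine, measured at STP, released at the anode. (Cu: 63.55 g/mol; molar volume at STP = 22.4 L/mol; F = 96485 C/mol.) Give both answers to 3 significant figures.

Q = 3.76 × 36360 = 1.367×10^5 C; n(e⁻) = 1.367×10^5 / 96485 = 1.417 mol
Cathode: Cu²⁺ + 2e⁻ → Cu → n(Cu) = 1.417/2 = 0.7085 mol → 45.0 g
Anode: 2Cl⁻ → Cl₂ + 2e⁻ → n(Cl₂) = 1.417/2 = 0.7085 mol → 15.9 L

45.0 g Cu; 15.9 L Cl₂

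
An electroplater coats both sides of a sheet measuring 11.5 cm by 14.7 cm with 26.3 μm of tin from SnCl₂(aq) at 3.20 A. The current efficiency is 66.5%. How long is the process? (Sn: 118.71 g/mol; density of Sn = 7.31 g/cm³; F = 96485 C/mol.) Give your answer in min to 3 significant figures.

Plated area = 2 × 11.5 × 14.7 = 338.1 cm²
Volume = 338.1 × 26.3×10⁻⁴ cm = 0.8892 cm³
m(Sn) = 0.8892 × 7.31 = 6.500 g
n(Sn) = 6.500 / 118.71 = 0.05476 mol; n(e⁻) = 2 × 0.05476 = 0.1095 mol
Q = 0.1095 × 96485 / 0.665 = 15890 C
t = 15890 / 3.20 = 4966 s = 82.8 min

82.8 min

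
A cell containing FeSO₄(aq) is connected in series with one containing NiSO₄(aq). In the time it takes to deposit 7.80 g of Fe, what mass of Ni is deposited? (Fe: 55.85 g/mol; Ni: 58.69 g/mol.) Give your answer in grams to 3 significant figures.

8.20 g

n(Fe) = 7.80 / 55.85 = 0.1397 mol
Fe²⁺ + 2e⁻ → Fe, so n(e⁻) = 2 × 0.1397 = 0.2794 mol
The cells are in series, so the same charge (and hence the same n(e⁻) = 0.2794 mol) passes through both.
Ni²⁺ + 2e⁻ → Ni, so n(Ni) = 0.2794 / 2 = 0.1397 mol
m(Ni) = 0.1397 × 58.69 = 8.20 g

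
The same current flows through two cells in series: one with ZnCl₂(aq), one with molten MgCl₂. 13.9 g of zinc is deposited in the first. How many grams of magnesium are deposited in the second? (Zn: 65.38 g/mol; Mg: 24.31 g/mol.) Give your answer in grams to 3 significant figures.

5.17 g

n(Zn) = 13.9 / 65.38 = 0.2126 mol
Zn²⁺ + 2e⁻ → Zn, so n(e⁻) = 2 × 0.2126 = 0.4252 mol
Same current for the same time ⇒ same n(e⁻) = 0.4252 mol in both cells.
Mg²⁺ + 2e⁻ → Mg, so n(Mg) = 0.4252 / 2 = 0.2126 mol
m(Mg) = 0.2126 × 24.31 = 5.17 g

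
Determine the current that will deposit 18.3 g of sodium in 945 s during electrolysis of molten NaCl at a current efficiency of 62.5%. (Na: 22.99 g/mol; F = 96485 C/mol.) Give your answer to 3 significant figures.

130 A

n(Na) = 18.3 / 22.99 = 0.7960 mol
Na⁺ + e⁻ → Na, so n(e⁻) = 0.7960 mol
Q = 0.7960 × 96485 / 0.625 = 1.229×10^5 C
I = Q / t = 1.229×10^5 / 945 s = 130 A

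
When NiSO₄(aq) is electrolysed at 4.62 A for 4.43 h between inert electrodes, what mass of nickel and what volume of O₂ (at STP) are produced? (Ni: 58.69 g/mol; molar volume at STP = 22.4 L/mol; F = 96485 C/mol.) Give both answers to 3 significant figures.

22.4 g Ni; 4.28 L O₂

Q = 4.62 × 15948 = 73680 C; n(e⁻) = 73680 / 96485 = 0.7636 mol
Cathode: Ni²⁺ + 2e⁻ → Ni → n(Ni) = 0.7636/2 = 0.3818 mol → 22.4 g
Anode: 2H₂O → O₂ + 4H⁺ + 4e⁻ → n(O₂) = 0.7636/4 = 0.1909 mol → 4.28 L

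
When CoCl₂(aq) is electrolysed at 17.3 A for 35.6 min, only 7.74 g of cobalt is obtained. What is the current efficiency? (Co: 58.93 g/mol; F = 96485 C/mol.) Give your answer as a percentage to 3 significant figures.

68.6%

Q = 17.3 × 2136 = 36950 C
n(e⁻) = 36950 / 96485 = 0.3830 mol
Co²⁺ + 2e⁻ → Co, so theoretical n(Co) = 0.1915 mol → 11.29 g
Efficiency = 7.74 / 11.29 = 0.6856 = 68.6%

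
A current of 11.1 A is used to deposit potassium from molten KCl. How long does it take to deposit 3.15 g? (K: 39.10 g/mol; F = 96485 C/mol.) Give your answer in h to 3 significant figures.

n(K) = 3.15 / 39.10 = 0.08056 mol
K⁺ + e⁻ → K, so n(e⁻) = 0.08056 mol
Q = 0.08056 × 96485 = 7773 C
t = Q / I = 7773 / 11.1 = 700.3 s = 0.195 h

0.195 h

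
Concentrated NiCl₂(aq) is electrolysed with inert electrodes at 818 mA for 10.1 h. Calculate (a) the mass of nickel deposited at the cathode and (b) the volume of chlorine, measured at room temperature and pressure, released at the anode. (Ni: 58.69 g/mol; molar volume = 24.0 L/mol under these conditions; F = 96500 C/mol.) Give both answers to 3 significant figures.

9.04 g Ni; 3.70 L Cl₂

Q = 0.818 × 36360 = 29740 C; n(e⁻) = 29740 / 96500 = 0.3082 mol
Cathode: Ni²⁺ + 2e⁻ → Ni → n(Ni) = 0.3082/2 = 0.1541 mol → 9.04 g
Anode: 2Cl⁻ → Cl₂ + 2e⁻ → n(Cl₂) = 0.3082/2 = 0.1541 mol → 3.70 L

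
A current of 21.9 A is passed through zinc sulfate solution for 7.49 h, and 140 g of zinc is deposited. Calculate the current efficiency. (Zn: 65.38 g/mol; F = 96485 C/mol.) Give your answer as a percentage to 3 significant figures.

Q = 21.9 × 26964 = 5.905×10^5 C
n(e⁻) = 5.905×10^5 / 96485 = 6.120 mol
Zn²⁺ + 2e⁻ → Zn, so theoretical n(Zn) = 3.060 mol → 200.1 g
Efficiency = 140 / 200.1 = 0.6997 = 70.0%

70.0%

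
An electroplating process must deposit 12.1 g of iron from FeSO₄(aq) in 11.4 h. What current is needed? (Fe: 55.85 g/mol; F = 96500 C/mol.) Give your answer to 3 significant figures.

1.02 A

n(Fe) = 12.1 / 55.85 = 0.2167 mol
Fe²⁺ + 2e⁻ → Fe, so n(e⁻) = 2 × 0.2167 = 0.4334 mol
Q = 0.4334 × 96500 = 41820 C
I = Q / t = 41820 / 41040 s = 1.02 A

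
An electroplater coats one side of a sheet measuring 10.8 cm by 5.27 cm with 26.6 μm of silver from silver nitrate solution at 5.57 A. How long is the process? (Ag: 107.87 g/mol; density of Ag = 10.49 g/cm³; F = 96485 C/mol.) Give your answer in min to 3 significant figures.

Plated area = 10.8 × 5.27 = 56.92 cm²
Volume = 56.92 × 26.6×10⁻⁴ cm = 0.1514 cm³
m(Ag) = 0.1514 × 10.49 = 1.588 g
n(Ag) = 1.588 / 107.87 = 0.01472 mol; n(e⁻) = 0.01472 mol
Q = 0.01472 × 96485 = 1420 C
t = 1420 / 5.57 = 254.9 s = 4.25 min

4.25 min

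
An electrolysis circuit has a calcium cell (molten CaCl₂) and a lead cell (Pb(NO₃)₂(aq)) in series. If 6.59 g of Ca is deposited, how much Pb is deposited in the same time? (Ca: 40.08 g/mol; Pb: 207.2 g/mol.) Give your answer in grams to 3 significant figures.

n(Ca) = 6.59 / 40.08 = 0.1644 mol
Ca²⁺ + 2e⁻ → Ca, so n(e⁻) = 2 × 0.1644 = 0.3288 mol
Same current for the same time ⇒ same n(e⁻) = 0.3288 mol in both cells.
Pb²⁺ + 2e⁻ → Pb, so n(Pb) = 0.3288 / 2 = 0.1644 mol
m(Pb) = 0.1644 × 207.2 = 34.1 g

34.1 g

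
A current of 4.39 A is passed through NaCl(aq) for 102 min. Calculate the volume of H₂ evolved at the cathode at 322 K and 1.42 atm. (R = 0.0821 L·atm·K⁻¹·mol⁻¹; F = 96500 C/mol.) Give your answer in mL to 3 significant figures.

2590 mL

Charge passed = 4.39 × 6120 = 26870 C
Moles of electrons = 26870 / 96500 = 0.2784 mol
2H⁺ + 2e⁻ → H₂, so n(H₂) = 0.2784 / 2 = 0.1392 mol
V = nRT/P = 0.1392 × 0.0821 × 322 / 1.42 = 2.591 L
= 2590 mL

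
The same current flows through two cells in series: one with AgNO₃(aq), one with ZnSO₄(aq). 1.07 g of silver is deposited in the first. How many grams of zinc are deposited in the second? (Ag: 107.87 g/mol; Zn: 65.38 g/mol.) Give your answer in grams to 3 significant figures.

0.324 g

n(Ag) = 1.07 / 107.87 = 0.009919 mol
Ag⁺ + e⁻ → Ag, so n(e⁻) = 0.009919 mol
The cells are in series, so the same charge (and hence the same n(e⁻) = 0.009919 mol) passes through both.
Zn²⁺ + 2e⁻ → Zn, so n(Zn) = 0.009919 / 2 = 0.004960 mol
m(Zn) = 0.004960 × 65.38 = 0.324 g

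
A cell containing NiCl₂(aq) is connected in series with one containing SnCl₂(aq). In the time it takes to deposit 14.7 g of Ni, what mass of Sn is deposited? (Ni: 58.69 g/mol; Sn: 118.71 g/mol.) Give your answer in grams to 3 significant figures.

29.7 g

n(Ni) = 14.7 / 58.69 = 0.2505 mol
Ni²⁺ + 2e⁻ → Ni, so n(e⁻) = 2 × 0.2505 = 0.5010 mol
Same current for the same time ⇒ same n(e⁻) = 0.5010 mol in both cells.
Sn²⁺ + 2e⁻ → Sn, so n(Sn) = 0.5010 / 2 = 0.2505 mol
m(Sn) = 0.2505 × 118.71 = 29.7 g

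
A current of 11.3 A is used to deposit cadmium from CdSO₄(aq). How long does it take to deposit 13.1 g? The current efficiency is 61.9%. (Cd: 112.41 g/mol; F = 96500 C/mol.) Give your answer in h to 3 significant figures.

n(Cd) = 13.1 / 112.41 = 0.1165 mol
Cd²⁺ + 2e⁻ → Cd, so n(e⁻) = 2 × 0.1165 = 0.2330 mol
Q = 0.2330 × 96500 / 0.619 = 36320 C
t = Q / I = 36320 / 11.3 = 3214 s = 0.893 h

0.893 h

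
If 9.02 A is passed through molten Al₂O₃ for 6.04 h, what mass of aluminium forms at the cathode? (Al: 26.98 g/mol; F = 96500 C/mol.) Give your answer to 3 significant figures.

Charge passed = 9.02 × 21744 = 1.961×10^5 C
Moles of electrons = 1.961×10^5 / 96500 = 2.032 mol
Al³⁺ + 3e⁻ → Al, so n(Al) = 2.032 / 3 = 0.6773 mol
m = 0.6773 × 26.98 = 18.3 g

18.3 g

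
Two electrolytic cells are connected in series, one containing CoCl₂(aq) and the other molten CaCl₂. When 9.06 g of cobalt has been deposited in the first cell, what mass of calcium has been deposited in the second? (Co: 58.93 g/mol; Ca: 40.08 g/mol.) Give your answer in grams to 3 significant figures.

6.16 g

n(Co) = 9.06 / 58.93 = 0.1537 mol
Co²⁺ + 2e⁻ → Co, so n(e⁻) = 2 × 0.1537 = 0.3074 mol
The cells are in series, so the same charge (and hence the same n(e⁻) = 0.3074 mol) passes through both.
Ca²⁺ + 2e⁻ → Ca, so n(Ca) = 0.3074 / 2 = 0.1537 mol
m(Ca) = 0.1537 × 40.08 = 6.16 g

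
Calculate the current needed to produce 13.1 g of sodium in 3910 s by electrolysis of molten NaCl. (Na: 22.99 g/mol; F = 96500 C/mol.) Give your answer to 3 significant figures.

14.1 A

n(Na) = 13.1 / 22.99 = 0.5698 mol
Na⁺ + e⁻ → Na, so n(e⁻) = 0.5698 mol
Q = 0.5698 × 96500 = 54990 C
I = Q / t = 54990 / 3910 s = 14.1 A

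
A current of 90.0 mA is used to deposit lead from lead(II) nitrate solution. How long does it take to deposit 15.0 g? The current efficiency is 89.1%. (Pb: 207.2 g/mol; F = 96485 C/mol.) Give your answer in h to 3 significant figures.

n(Pb) = 15.0 / 207.2 = 0.07239 mol
Pb²⁺ + 2e⁻ → Pb, so n(e⁻) = 2 × 0.07239 = 0.1448 mol
Q = 0.1448 × 96485 / 0.891 = 15680 C
t = Q / I = 15680 / 0.0900 = 1.742×10^5 s = 48.4 h

48.4 h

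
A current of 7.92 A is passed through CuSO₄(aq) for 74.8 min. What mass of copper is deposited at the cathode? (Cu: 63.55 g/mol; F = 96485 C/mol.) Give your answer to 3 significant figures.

Charge passed = 7.92 × 4488 = 35540 C
n(e⁻) = Q/F = 35540/96485 = 0.3683 mol
Cu²⁺ + 2e⁻ → Cu, so n(Cu) = 0.3683 / 2 = 0.1842 mol
m = 0.1842 × 63.55 = 11.7 g

11.7 g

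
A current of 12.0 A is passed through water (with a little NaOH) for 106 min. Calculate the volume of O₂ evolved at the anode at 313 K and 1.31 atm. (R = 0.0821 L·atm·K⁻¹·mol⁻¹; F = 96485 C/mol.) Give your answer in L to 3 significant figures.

3.88 L

Charge passed = 12.0 × 6360 = 76320 C
Moles of electrons = 76320 / 96485 = 0.7910 mol
2H₂O → O₂ + 4H⁺ + 4e⁻, so n(O₂) = 0.7910 / 4 = 0.1978 mol
V = nRT/P = 0.1978 × 0.0821 × 313 / 1.31 = 3.880 L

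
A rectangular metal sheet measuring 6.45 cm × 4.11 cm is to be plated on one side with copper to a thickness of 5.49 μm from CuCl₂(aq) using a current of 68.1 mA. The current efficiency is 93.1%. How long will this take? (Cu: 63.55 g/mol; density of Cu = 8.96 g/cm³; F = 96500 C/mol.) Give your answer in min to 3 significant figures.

Plated area = 6.45 × 4.11 = 26.51 cm²
Volume = 26.51 × 5.49×10⁻⁴ cm = 0.01455 cm³
m(Cu) = 0.01455 × 8.96 = 0.1304 g
n(Cu) = 0.1304 / 63.55 = 0.002052 mol; n(e⁻) = 2 × 0.002052 = 0.004104 mol
Q = 0.004104 × 96500 / 0.931 = 425.4 C
t = 425.4 / 0.0681 = 6247 s = 104 min

104 min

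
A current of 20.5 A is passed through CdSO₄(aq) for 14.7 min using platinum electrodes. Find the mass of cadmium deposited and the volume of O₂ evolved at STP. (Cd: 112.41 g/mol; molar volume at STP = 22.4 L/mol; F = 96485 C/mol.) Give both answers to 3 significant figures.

Q = 20.5 × 882 = 18080 C; n(e⁻) = 18080 / 96485 = 0.1874 mol
Cathode: Cd²⁺ + 2e⁻ → Cd → n(Cd) = 0.1874/2 = 0.09370 mol → 10.5 g
Anode: 2H₂O → O₂ + 4H⁺ + 4e⁻ → n(O₂) = 0.1874/4 = 0.04685 mol → 1.05 L

10.5 g Cd; 1.05 L O₂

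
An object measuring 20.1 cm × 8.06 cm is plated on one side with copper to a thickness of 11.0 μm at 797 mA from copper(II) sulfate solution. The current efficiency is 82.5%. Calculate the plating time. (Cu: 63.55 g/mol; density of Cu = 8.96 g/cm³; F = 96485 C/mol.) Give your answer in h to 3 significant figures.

2.05 h

Plated area = 20.1 × 8.06 = 162.0 cm²
Volume = 162.0 × 11.0×10⁻⁴ cm = 0.1782 cm³
m(Cu) = 0.1782 × 8.96 = 1.597 g
n(Cu) = 1.597 / 63.55 = 0.02513 mol; n(e⁻) = 2 × 0.02513 = 0.05026 mol
Q = 0.05026 × 96485 / 0.825 = 5878 C
t = 5878 / 0.797 = 7375 s = 2.05 h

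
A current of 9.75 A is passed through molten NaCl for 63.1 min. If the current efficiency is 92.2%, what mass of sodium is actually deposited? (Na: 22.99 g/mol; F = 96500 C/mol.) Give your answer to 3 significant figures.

8.11 g

Q = 9.75 × 3786 = 36910 C
n(e⁻) = 36910 / 96500 = 0.3825 mol
Na⁺ + e⁻ → Na, so theoretical m(Na) = 0.3825 × 22.99 = 8.794 g
Actual mass = 92.2% × 8.794 = 8.11 g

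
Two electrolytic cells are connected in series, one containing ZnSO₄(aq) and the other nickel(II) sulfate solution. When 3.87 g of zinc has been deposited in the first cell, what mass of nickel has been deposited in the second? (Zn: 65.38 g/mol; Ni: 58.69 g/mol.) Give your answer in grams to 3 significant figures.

n(Zn) = 3.87 / 65.38 = 0.05919 mol
Zn²⁺ + 2e⁻ → Zn, so n(e⁻) = 2 × 0.05919 = 0.1184 mol
The cells are in series, so the same charge (and hence the same n(e⁻) = 0.1184 mol) passes through both.
Ni²⁺ + 2e⁻ → Ni, so n(Ni) = 0.1184 / 2 = 0.05920 mol
m(Ni) = 0.05920 × 58.69 = 3.47 g

3.47 g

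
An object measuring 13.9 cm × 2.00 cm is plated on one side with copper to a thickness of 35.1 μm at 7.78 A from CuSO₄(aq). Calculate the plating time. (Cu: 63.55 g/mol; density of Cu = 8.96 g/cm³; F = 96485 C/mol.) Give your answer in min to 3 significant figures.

Plated area = 13.9 × 2.00 = 27.80 cm²
Volume = 27.80 × 35.1×10⁻⁴ cm = 0.09758 cm³
m(Cu) = 0.09758 × 8.96 = 0.8743 g
n(Cu) = 0.8743 / 63.55 = 0.01376 mol; n(e⁻) = 2 × 0.01376 = 0.02752 mol
Q = 0.02752 × 96485 = 2655 C
t = 2655 / 7.78 = 341.3 s = 5.69 min

5.69 min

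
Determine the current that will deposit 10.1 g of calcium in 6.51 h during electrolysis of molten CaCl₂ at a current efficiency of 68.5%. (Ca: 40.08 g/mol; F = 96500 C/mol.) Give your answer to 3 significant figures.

3.03 A

n(Ca) = 10.1 / 40.08 = 0.2520 mol
Ca²⁺ + 2e⁻ → Ca, so n(e⁻) = 2 × 0.2520 = 0.5040 mol
Q = 0.5040 × 96500 / 0.685 = 71000 C
I = Q / t = 71000 / 23436 s = 3.03 A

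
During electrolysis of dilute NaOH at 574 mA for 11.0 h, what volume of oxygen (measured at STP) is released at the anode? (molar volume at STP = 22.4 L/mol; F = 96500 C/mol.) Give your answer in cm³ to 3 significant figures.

Charge passed = 0.574 × 39600 = 22730 C
n(e⁻) = 22730 / 96500 = 0.2355 mol
2H₂O → O₂ + 4H⁺ + 4e⁻, so n(O₂) = 0.2355 / 4 = 0.05888 mol
V = 0.05888 × 22.4 = 1.319 L
= 1320 cm³

1320 cm³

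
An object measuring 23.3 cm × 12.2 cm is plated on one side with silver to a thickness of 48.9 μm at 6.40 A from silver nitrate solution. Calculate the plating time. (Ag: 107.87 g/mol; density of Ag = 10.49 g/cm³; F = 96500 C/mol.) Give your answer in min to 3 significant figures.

Plated area = 23.3 × 12.2 = 284.3 cm²
Volume = 284.3 × 48.9×10⁻⁴ cm = 1.390 cm³
m(Ag) = 1.390 × 10.49 = 14.58 g
n(Ag) = 14.58 / 107.87 = 0.1352 mol; n(e⁻) = 0.1352 mol
Q = 0.1352 × 96500 = 13050 C
t = 13050 / 6.40 = 2039 s = 34.0 min

34.0 min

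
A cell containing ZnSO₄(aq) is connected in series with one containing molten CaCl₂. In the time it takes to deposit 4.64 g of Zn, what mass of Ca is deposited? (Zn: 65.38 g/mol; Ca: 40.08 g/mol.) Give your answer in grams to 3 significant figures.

n(Zn) = 4.64 / 65.38 = 0.07097 mol
Zn²⁺ + 2e⁻ → Zn, so n(e⁻) = 2 × 0.07097 = 0.1419 mol
Same current for the same time ⇒ same n(e⁻) = 0.1419 mol in both cells.
Ca²⁺ + 2e⁻ → Ca, so n(Ca) = 0.1419 / 2 = 0.07095 mol
m(Ca) = 0.07095 × 40.08 = 2.84 g

2.84 g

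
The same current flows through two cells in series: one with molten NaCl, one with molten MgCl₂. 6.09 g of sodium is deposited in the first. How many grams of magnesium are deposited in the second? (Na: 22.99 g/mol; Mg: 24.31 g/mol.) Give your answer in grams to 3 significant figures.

3.22 g

n(Na) = 6.09 / 22.99 = 0.2649 mol
Na⁺ + e⁻ → Na, so n(e⁻) = 0.2649 mol
Same current for the same time ⇒ same n(e⁻) = 0.2649 mol in both cells.
Mg²⁺ + 2e⁻ → Mg, so n(Mg) = 0.2649 / 2 = 0.1325 mol
m(Mg) = 0.1325 × 24.31 = 3.22 g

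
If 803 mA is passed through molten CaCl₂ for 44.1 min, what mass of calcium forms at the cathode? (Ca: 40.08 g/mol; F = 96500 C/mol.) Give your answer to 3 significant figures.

Q = 0.803 A × 2646 s = 2125 C
Moles of electrons = 2125 / 96500 = 0.02202 mol
Ca²⁺ + 2e⁻ → Ca, so n(Ca) = 0.02202 / 2 = 0.01101 mol
m = 0.01101 × 40.08 = 0.441 g

0.441 g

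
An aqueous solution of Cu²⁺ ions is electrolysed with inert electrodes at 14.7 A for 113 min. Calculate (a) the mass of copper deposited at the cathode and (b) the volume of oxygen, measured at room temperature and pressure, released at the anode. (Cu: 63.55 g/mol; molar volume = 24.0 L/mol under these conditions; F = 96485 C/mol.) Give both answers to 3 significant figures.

32.8 g Cu; 6.20 L O₂

Q = 14.7 × 6780 = 99670 C; n(e⁻) = 99670 / 96485 = 1.033 mol
Cathode: Cu²⁺ + 2e⁻ → Cu → n(Cu) = 1.033/2 = 0.5165 mol → 32.8 g
Anode: 2H₂O → O₂ + 4H⁺ + 4e⁻ → n(O₂) = 1.033/4 = 0.2583 mol → 6.20 L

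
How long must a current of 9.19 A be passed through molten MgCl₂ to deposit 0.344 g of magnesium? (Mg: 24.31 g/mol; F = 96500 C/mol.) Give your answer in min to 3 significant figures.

n(Mg) = 0.344 / 24.31 = 0.01415 mol
Mg²⁺ + 2e⁻ → Mg, so n(e⁻) = 2 × 0.01415 = 0.02830 mol
Q = 0.02830 × 96500 = 2731 C
t = Q / I = 2731 / 9.19 = 297.2 s = 4.95 min

4.95 min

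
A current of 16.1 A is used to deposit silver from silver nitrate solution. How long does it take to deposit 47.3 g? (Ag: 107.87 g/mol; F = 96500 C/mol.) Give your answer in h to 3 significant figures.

0.730 h

n(Ag) = 47.3 / 107.87 = 0.4385 mol
Ag⁺ + e⁻ → Ag, so n(e⁻) = 0.4385 mol
Q = 0.4385 × 96500 = 42320 C
t = Q / I = 42320 / 16.1 = 2629 s = 0.730 h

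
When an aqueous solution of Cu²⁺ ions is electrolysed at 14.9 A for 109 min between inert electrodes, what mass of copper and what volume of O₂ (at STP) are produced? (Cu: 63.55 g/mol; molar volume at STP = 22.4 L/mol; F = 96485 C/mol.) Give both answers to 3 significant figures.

Q = 14.9 × 6540 = 97450 C; n(e⁻) = 97450 / 96485 = 1.010 mol
Cathode: Cu²⁺ + 2e⁻ → Cu → n(Cu) = 1.010/2 = 0.5050 mol → 32.1 g
Anode: 2H₂O → O₂ + 4H⁺ + 4e⁻ → n(O₂) = 1.010/4 = 0.2525 mol → 5.66 L

32.1 g Cu; 5.66 L O₂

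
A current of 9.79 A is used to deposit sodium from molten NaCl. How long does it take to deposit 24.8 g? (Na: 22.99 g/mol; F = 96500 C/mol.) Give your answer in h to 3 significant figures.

2.95 h

n(Na) = 24.8 / 22.99 = 1.079 mol
Na⁺ + e⁻ → Na, so n(e⁻) = 1.079 mol
Q = 1.079 × 96500 = 1.041×10^5 C
t = Q / I = 1.041×10^5 / 9.79 = 10630 s = 2.95 h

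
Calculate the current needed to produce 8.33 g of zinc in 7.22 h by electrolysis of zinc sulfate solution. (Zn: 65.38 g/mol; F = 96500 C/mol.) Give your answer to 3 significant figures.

0.946 A

n(Zn) = 8.33 / 65.38 = 0.1274 mol
Zn²⁺ + 2e⁻ → Zn, so n(e⁻) = 2 × 0.1274 = 0.2548 mol
Q = 0.2548 × 96500 = 24590 C
I = Q / t = 24590 / 25992 s = 0.946 A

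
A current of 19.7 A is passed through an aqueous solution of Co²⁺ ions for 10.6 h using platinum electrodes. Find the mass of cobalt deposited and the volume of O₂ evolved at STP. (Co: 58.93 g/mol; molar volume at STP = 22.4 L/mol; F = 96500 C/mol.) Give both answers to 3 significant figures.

230 g Co; 43.6 L O₂

Q = 19.7 × 38160 = 7.518×10^5 C; n(e⁻) = 7.518×10^5 / 96500 = 7.791 mol
Cathode: Co²⁺ + 2e⁻ → Co → n(Co) = 7.791/2 = 3.896 mol → 230 g
Anode: 2H₂O → O₂ + 4H⁺ + 4e⁻ → n(O₂) = 7.791/4 = 1.948 mol → 43.6 L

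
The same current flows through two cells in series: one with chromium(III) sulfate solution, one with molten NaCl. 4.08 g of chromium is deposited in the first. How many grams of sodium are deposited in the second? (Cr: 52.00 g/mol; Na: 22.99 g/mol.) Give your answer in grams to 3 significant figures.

5.41 g

n(Cr) = 4.08 / 52.00 = 0.07846 mol
Cr³⁺ + 3e⁻ → Cr, so n(e⁻) = 3 × 0.07846 = 0.2354 mol
The cells are in series, so the same charge (and hence the same n(e⁻) = 0.2354 mol) passes through both.
Na⁺ + e⁻ → Na, so n(Na) = 0.2354 mol
m(Na) = 0.2354 × 22.99 = 5.41 g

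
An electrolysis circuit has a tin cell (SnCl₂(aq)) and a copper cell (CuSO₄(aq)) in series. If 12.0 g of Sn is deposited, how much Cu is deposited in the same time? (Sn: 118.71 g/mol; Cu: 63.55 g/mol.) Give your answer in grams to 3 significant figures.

n(Sn) = 12.0 / 118.71 = 0.1011 mol
Sn²⁺ + 2e⁻ → Sn, so n(e⁻) = 2 × 0.1011 = 0.2022 mol
Same current for the same time ⇒ same n(e⁻) = 0.2022 mol in both cells.
Cu²⁺ + 2e⁻ → Cu, so n(Cu) = 0.2022 / 2 = 0.1011 mol
m(Cu) = 0.1011 × 63.55 = 6.42 g

6.42 g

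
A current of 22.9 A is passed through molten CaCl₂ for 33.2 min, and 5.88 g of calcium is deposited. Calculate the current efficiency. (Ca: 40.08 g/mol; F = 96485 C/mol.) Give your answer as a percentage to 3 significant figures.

62.1%

Q = 22.9 × 1992 = 45620 C
n(e⁻) = 45620 / 96485 = 0.4728 mol
Ca²⁺ + 2e⁻ → Ca, so theoretical n(Ca) = 0.2364 mol → 9.475 g
Efficiency = 5.88 / 9.475 = 0.6206 = 62.1%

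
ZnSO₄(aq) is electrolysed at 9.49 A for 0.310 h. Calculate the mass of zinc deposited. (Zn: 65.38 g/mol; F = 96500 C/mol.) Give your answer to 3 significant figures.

Q = 9.49 A × 1116 s = 10590 C
Moles of electrons = 10590 / 96500 = 0.1097 mol
Zn²⁺ + 2e⁻ → Zn, so n(Zn) = 0.1097 / 2 = 0.05485 mol
m = 0.05485 × 65.38 = 3.59 g

3.59 g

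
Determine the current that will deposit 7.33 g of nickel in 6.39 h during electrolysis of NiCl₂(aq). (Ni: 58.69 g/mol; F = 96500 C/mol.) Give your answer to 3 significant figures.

1.05 A

n(Ni) = 7.33 / 58.69 = 0.1249 mol
Ni²⁺ + 2e⁻ → Ni, so n(e⁻) = 2 × 0.1249 = 0.2498 mol
Q = 0.2498 × 96500 = 24110 C
I = Q / t = 24110 / 23004 s = 1.05 A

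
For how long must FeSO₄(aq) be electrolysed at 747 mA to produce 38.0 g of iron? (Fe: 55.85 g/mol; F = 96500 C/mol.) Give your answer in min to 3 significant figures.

n(Fe) = 38.0 / 55.85 = 0.6804 mol
Fe²⁺ + 2e⁻ → Fe, so n(e⁻) = 2 × 0.6804 = 1.361 mol
Q = 1.361 × 96500 = 1.313×10^5 C
t = Q / I = 1.313×10^5 / 0.747 = 1.758×10^5 s = 2930 min

2930 min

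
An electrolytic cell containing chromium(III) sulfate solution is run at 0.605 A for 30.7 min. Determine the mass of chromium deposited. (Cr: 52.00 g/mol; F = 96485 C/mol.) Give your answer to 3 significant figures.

0.200 g

Q = It = 0.605 × 1842 = 1114 C
n(e⁻) = 1114 / 96485 = 0.01155 mol
Cr³⁺ + 3e⁻ → Cr, so n(Cr) = 0.01155 / 3 = 0.003850 mol
m = 0.003850 × 52.00 = 0.200 g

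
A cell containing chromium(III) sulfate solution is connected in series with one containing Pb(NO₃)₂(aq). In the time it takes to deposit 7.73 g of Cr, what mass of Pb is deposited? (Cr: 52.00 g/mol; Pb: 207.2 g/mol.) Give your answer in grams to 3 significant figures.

n(Cr) = 7.73 / 52.00 = 0.1487 mol
Cr³⁺ + 3e⁻ → Cr, so n(e⁻) = 3 × 0.1487 = 0.4461 mol
In series, the same 0.4461 mol of electrons flows through the second cell.
Pb²⁺ + 2e⁻ → Pb, so n(Pb) = 0.4461 / 2 = 0.2231 mol
m(Pb) = 0.2231 × 207.2 = 46.2 g

46.2 g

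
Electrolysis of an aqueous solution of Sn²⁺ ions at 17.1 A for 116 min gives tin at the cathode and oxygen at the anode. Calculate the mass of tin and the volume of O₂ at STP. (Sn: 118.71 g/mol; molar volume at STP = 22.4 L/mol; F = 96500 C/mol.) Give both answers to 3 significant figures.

Q = 17.1 × 6960 = 1.190×10^5 C; n(e⁻) = 1.190×10^5 / 96500 = 1.233 mol
Cathode: Sn²⁺ + 2e⁻ → Sn → n(Sn) = 1.233/2 = 0.6165 mol → 73.2 g
Anode: 2H₂O → O₂ + 4H⁺ + 4e⁻ → n(O₂) = 1.233/4 = 0.3083 mol → 6.91 L

73.2 g Sn; 6.91 L O₂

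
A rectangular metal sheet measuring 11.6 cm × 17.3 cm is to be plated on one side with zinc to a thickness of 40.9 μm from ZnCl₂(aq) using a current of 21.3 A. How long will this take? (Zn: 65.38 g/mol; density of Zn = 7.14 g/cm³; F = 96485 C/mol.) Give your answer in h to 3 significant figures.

0.226 h

Plated area = 11.6 × 17.3 = 200.7 cm²
Volume = 200.7 × 40.9×10⁻⁴ cm = 0.8209 cm³
m(Zn) = 0.8209 × 7.14 = 5.861 g
n(Zn) = 5.861 / 65.38 = 0.08965 mol; n(e⁻) = 2 × 0.08965 = 0.1793 mol
Q = 0.1793 × 96485 = 17300 C
t = 17300 / 21.3 = 812.2 s = 0.226 h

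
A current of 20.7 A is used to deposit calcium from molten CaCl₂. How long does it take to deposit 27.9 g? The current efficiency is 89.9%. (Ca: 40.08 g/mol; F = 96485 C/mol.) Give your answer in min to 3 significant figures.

120 min

n(Ca) = 27.9 / 40.08 = 0.6961 mol
Ca²⁺ + 2e⁻ → Ca, so n(e⁻) = 2 × 0.6961 = 1.392 mol
Q = 1.392 × 96485 / 0.899 = 1.494×10^5 C
t = Q / I = 1.494×10^5 / 20.7 = 7217 s = 120 min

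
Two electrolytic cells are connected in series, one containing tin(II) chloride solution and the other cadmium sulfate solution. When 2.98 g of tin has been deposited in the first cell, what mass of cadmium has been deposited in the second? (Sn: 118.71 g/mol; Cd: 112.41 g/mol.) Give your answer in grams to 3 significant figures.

2.82 g

n(Sn) = 2.98 / 118.71 = 0.02510 mol
Sn²⁺ + 2e⁻ → Sn, so n(e⁻) = 2 × 0.02510 = 0.05020 mol
Same current for the same time ⇒ same n(e⁻) = 0.05020 mol in both cells.
Cd²⁺ + 2e⁻ → Cd, so n(Cd) = 0.05020 / 2 = 0.02510 mol
m(Cd) = 0.02510 × 112.41 = 2.82 g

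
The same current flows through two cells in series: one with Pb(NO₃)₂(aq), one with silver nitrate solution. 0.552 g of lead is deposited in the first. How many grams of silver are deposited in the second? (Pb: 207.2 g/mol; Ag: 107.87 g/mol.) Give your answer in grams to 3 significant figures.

0.575 g

n(Pb) = 0.552 / 207.2 = 0.002664 mol
Pb²⁺ + 2e⁻ → Pb, so n(e⁻) = 2 × 0.002664 = 0.005328 mol
Same current for the same time ⇒ same n(e⁻) = 0.005328 mol in both cells.
Ag⁺ + e⁻ → Ag, so n(Ag) = 0.005328 mol
m(Ag) = 0.005328 × 107.87 = 0.575 g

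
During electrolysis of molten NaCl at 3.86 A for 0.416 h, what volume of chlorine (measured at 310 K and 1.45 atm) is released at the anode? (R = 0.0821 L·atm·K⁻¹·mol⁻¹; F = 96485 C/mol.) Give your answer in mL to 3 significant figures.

Charge passed = 3.86 × 1497.6 = 5781 C
Moles of electrons = 5781 / 96485 = 0.05992 mol
2Cl⁻ → Cl₂ + 2e⁻, so n(Cl₂) = 0.05992 / 2 = 0.02996 mol
V = nRT/P = 0.02996 × 0.0821 × 310 / 1.45 = 0.5259 L
= 526 mL

526 mL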